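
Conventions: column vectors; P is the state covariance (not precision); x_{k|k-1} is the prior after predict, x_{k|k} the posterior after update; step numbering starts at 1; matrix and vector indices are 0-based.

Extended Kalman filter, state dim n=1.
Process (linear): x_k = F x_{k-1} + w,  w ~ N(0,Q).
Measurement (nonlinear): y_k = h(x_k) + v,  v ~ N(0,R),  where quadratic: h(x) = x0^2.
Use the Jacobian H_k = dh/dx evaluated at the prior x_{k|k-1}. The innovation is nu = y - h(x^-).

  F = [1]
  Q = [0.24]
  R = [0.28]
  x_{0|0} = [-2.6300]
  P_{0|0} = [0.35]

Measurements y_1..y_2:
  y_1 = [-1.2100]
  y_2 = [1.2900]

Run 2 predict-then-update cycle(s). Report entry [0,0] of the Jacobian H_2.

step 1: x^-=[-2.6300]  P^-=[0.5900]  H_jac=[-5.2600]  S=[16.6039]  K=[-0.1869]  nu=[-8.1269]  x^+=[-1.1110]  P^+=[0.0099]
step 2: x^-=[-1.1110]  P^-=[0.2499]  H_jac=[-2.2220]  S=[1.5141]  K=[-0.3668]  nu=[0.0556]  x^+=[-1.1314]  P^+=[0.0462]

H_jac[0,0] = -2.2220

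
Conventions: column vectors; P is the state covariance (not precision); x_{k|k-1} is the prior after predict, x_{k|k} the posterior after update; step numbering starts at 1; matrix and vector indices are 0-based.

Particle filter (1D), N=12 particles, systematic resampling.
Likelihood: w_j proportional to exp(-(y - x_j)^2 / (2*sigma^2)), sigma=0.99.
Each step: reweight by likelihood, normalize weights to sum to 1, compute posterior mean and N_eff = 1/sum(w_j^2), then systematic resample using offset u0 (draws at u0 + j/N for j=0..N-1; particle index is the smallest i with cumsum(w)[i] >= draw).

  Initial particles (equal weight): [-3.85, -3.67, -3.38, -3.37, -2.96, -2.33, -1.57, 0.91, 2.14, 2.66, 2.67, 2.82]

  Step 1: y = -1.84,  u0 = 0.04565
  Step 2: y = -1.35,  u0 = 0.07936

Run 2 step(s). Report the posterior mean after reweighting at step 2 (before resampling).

step 1: w=[0.0385, 0.0548, 0.0902, 0.0916, 0.1595, 0.2676, 0.2914, 0.0064, 0.0001, 0.0000, 0.0000, 0.0000]  mean=-2.5097  Neff=4.9268  idx=[1, 2, 3, 4, 4, 5, 5, 5, 6, 6, 6, 6]
step 2: w=[0.0097, 0.0186, 0.0189, 0.0405, 0.0405, 0.0930, 0.0930, 0.0930, 0.1482, 0.1482, 0.1482, 0.1482]  mean=-1.9828  Neff=8.4846  idx=[3, 5, 6, 7, 8, 8, 9, 9, 10, 10, 11, 11]

post_mean = -1.9828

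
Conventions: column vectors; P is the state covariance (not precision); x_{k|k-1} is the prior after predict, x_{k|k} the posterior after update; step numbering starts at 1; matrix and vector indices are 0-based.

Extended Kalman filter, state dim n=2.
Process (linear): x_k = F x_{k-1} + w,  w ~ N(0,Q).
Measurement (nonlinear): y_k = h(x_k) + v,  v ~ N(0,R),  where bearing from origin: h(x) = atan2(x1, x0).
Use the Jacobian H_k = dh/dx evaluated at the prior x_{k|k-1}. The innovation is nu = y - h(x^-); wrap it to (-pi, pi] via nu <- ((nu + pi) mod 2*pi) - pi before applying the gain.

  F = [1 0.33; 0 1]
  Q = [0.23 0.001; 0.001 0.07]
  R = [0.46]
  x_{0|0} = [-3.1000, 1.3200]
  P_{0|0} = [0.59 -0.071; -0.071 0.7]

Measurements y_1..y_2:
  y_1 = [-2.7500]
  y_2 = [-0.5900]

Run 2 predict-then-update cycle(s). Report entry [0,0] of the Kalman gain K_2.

K[0,0] = -0.4100

step 1: x^-=[-2.6644, 1.3200]  P^-=[0.8494 0.1610; 0.1610 0.7700]  H_jac=[-0.1493 -0.3014]  S=[0.5633]  K=[-0.3112; -0.4546]  nu=[0.8516]  x^+=[-2.9294, 0.9329]  P^+=[0.7948 0.0813; 0.0813 0.6536]
step 2: x^-=[-2.6216, 0.9329]  P^-=[1.1496 0.2980; 0.2980 0.7236]  H_jac=[-0.1205 -0.3386]  S=[0.5839]  K=[-0.4100; -0.4810]  nu=[2.8935]  x^+=[-3.8078, -0.4589]  P^+=[1.0515 0.1828; 0.1828 0.5885]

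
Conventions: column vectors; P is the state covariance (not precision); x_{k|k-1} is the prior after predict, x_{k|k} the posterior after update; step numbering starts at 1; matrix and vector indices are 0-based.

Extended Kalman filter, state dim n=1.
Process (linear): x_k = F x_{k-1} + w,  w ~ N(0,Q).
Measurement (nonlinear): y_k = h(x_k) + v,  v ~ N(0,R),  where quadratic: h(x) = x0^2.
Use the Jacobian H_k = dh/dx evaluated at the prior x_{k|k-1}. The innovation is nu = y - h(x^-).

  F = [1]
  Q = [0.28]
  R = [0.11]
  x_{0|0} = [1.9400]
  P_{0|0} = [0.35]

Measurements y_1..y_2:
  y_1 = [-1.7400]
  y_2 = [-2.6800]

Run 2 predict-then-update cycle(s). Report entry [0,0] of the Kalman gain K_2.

step 1: x^-=[1.9400]  P^-=[0.6300]  H_jac=[3.8800]  S=[9.5943]  K=[0.2548]  nu=[-5.5036]  x^+=[0.5378]  P^+=[0.0072]
step 2: x^-=[0.5378]  P^-=[0.2872]  H_jac=[1.0756]  S=[0.4423]  K=[0.6985]  nu=[-2.9692]  x^+=[-1.5362]  P^+=[0.0714]

K[0,0] = 0.6985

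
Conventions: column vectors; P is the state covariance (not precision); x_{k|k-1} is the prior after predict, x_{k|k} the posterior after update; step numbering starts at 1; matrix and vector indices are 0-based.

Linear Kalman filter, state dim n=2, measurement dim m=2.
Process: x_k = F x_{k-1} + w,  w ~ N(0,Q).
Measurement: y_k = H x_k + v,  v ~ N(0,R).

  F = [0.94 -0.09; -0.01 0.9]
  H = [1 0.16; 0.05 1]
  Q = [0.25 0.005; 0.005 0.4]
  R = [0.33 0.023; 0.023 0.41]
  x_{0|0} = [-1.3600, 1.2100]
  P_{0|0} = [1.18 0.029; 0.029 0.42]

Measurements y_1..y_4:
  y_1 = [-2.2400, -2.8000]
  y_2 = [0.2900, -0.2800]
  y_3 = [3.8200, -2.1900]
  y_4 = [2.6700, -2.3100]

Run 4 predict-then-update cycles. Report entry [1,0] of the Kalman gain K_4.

K[1,0] = -0.0044

step 1: x^-=[-1.3873, 1.1026]  P^-=[1.2911 -0.0156; -0.0156 0.7398]  S=[1.6351 0.1902; 0.1902 1.1515]  K=[0.7985 -0.0894; -0.0120 0.6438]  nu=[-1.0291, -3.8332]  x^+=[-1.8665, -1.3528]  P^+=[0.2665 -0.0316; -0.0316 0.2653]
step 2: x^-=[-1.6327, -1.1989]  P^-=[0.4930 -0.0458; -0.0458 0.6155]  S=[0.8241 0.1000; 0.1000 1.0221]  K=[0.5989 -0.0792; -0.0089 0.6008]  nu=[2.1146, 1.0005]  x^+=[-0.4455, -0.6167]  P^+=[0.2004 -0.0287; -0.0287 0.2475]
step 3: x^-=[-0.3633, -0.5506]  P^-=[0.4340 -0.0413; -0.0413 0.6011]  S=[0.7661 0.0993; 0.0993 1.0080]  K=[0.5676 -0.0753; -0.0054 0.5948]  nu=[4.2714, -1.6213]  x^+=[2.1831, -1.5379]  P^+=[0.1899 -0.0273; -0.0273 0.2451]
step 4: x^-=[2.1905, -1.4060]  P^-=[0.4244 -0.0398; -0.0398 0.5990]  S=[0.7570 0.1000; 0.1000 1.0061]  K=[0.5621 -0.0743; -0.0044 0.5938]  nu=[0.7044, -1.0136]  x^+=[2.6617, -2.0109]  P^+=[0.1881 -0.0269; -0.0269 0.2447]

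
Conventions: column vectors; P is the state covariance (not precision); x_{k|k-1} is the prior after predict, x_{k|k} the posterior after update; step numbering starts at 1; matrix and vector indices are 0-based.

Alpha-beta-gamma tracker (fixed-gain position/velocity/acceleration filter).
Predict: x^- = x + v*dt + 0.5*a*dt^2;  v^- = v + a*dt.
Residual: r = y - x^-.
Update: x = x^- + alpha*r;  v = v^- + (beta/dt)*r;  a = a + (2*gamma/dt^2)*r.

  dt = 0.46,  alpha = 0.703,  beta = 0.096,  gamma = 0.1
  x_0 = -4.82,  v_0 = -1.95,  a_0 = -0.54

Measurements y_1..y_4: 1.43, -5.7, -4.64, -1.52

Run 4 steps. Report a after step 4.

a_post = 2.1450

step 1: x_pred=-5.7741  r=7.2041  x^+=-0.7096  v^+=-0.6949  a^+=6.2692
step 2: x_pred=-0.3660  r=-5.3340  x^+=-4.1158  v^+=1.0757  a^+=1.2276
step 3: x_pred=-3.4911  r=-1.1489  x^+=-4.2988  v^+=1.4007  a^+=0.1417
step 4: x_pred=-3.6395  r=2.1195  x^+=-2.1495  v^+=1.9082  a^+=2.1450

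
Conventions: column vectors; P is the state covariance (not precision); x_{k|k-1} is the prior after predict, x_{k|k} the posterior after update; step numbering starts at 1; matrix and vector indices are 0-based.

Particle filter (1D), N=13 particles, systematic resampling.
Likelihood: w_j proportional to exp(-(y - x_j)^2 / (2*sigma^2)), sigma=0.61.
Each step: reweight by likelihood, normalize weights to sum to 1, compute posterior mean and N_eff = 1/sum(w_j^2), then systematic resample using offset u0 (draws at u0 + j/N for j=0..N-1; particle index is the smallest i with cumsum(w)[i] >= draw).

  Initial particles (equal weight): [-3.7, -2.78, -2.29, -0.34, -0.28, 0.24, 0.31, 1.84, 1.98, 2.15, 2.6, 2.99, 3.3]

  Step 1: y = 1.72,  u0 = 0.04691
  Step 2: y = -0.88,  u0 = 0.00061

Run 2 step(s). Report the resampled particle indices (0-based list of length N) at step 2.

resampled_idx = [0, 0, 0, 1, 1, 2, 2, 3, 3, 3, 5, 6, 7]

step 1: w=[0.0000, 0.0000, 0.0000, 0.0010, 0.0014, 0.0159, 0.0209, 0.2966, 0.2762, 0.2359, 0.1068, 0.0346, 0.0106]  mean=2.0256  Neff=4.2857  idx=[7, 7, 7, 7, 8, 8, 8, 8, 9, 9, 9, 10, 11]
step 2: w=[0.1762, 0.1762, 0.1762, 0.1762, 0.0617, 0.0617, 0.0617, 0.0617, 0.0161, 0.0161, 0.0161, 0.0003, 0.0000]  mean=1.8897  Neff=7.1341  idx=[0, 0, 0, 1, 1, 2, 2, 3, 3, 3, 5, 6, 7]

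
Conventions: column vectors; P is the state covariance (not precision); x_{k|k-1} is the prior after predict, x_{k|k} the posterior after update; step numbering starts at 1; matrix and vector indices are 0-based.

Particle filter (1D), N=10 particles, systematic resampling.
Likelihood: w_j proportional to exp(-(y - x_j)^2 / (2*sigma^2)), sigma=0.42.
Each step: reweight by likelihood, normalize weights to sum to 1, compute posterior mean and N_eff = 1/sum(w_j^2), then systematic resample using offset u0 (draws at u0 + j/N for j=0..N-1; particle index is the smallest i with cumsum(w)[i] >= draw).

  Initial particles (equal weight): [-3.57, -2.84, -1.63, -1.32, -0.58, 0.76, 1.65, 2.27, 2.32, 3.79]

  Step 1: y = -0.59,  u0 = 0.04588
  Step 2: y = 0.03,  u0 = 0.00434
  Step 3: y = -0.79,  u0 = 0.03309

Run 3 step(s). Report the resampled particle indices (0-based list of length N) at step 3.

resampled_idx = [0, 1, 2, 3, 4, 5, 6, 7, 8, 9]

step 1: w=[0.0000, 0.0000, 0.0366, 0.1735, 0.7854, 0.0045, 0.0000, 0.0000, 0.0000, 0.0000]  mean=-0.7408  Neff=1.5424  idx=[3, 3, 4, 4, 4, 4, 4, 4, 4, 4]
step 2: w=[0.0020, 0.0020, 0.1245, 0.1245, 0.1245, 0.1245, 0.1245, 0.1245, 0.1245, 0.1245]  mean=-0.5830  Neff=8.0652  idx=[2, 2, 3, 4, 5, 6, 6, 7, 8, 9]
step 3: w=[0.1000, 0.1000, 0.1000, 0.1000, 0.1000, 0.1000, 0.1000, 0.1000, 0.1000, 0.1000]  mean=-0.5800  Neff=10.0000  idx=[0, 1, 2, 3, 4, 5, 6, 7, 8, 9]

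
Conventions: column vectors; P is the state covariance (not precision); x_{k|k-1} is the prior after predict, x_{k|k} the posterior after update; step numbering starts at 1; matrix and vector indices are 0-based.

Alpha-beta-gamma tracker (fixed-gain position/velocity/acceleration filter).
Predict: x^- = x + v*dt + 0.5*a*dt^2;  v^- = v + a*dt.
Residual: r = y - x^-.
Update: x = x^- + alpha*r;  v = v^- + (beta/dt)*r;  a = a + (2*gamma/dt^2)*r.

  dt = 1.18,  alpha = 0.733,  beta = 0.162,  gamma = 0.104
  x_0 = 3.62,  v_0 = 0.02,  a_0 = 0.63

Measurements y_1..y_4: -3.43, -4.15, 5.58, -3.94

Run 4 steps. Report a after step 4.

step 1: x_pred=4.0822  r=-7.5122  x^+=-1.4242  v^+=-0.2679  a^+=-0.4922
step 2: x_pred=-2.0831  r=-2.0669  x^+=-3.5981  v^+=-1.1325  a^+=-0.8010
step 3: x_pred=-5.4921  r=11.0721  x^+=2.6238  v^+=-0.5575  a^+=0.8530
step 4: x_pred=2.5597  r=-6.4997  x^+=-2.2046  v^+=-0.4433  a^+=-0.1179

a_post = -0.1179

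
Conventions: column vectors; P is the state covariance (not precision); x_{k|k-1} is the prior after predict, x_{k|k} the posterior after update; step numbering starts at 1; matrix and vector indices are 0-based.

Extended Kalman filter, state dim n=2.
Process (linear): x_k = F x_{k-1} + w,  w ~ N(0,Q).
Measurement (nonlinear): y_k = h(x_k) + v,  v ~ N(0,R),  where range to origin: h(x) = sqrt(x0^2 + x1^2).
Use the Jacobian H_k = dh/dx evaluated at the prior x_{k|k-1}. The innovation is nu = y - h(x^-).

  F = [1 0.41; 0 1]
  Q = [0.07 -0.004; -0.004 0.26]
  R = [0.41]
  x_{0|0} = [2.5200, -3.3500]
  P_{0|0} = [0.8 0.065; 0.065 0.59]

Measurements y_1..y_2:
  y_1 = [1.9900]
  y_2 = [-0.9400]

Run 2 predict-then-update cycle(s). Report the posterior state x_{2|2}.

step 1: x^-=[1.1465, -3.3500]  P^-=[1.0225 0.3029; 0.3029 0.8500]  H_jac=[0.3238 -0.9461]  S=[1.0925]  K=[0.0407; -0.6463]  nu=[-1.5508]  x^+=[1.0833, -2.3477]  P^+=[1.0207 0.3317; 0.3317 0.3936]
step 2: x^-=[0.1208, -2.3477]  P^-=[1.4288 0.4890; 0.4890 0.6536]  H_jac=[0.0514 -0.9987]  S=[1.0155]  K=[-0.4087; -0.6181]  nu=[-3.2908]  x^+=[1.4656, -0.3138]  P^+=[1.2592 0.2326; 0.2326 0.2657]

x_post = [1.4656, -0.3138]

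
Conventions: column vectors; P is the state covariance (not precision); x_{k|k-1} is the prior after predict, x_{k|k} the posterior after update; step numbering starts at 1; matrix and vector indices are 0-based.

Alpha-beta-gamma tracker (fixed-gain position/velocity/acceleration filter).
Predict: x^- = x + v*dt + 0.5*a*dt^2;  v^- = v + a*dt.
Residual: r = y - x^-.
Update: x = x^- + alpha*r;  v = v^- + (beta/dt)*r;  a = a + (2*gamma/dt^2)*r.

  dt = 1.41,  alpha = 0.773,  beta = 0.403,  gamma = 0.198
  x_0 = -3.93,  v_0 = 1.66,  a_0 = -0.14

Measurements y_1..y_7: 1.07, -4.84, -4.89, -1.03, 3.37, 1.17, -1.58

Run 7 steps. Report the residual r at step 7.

resid = -7.8144

step 1: x_pred=-1.7286  r=2.7986  x^+=0.4347  v^+=2.2625  a^+=0.4174
step 2: x_pred=4.0398  r=-8.8798  x^+=-2.8243  v^+=0.3131  a^+=-1.3513
step 3: x_pred=-3.7261  r=-1.1639  x^+=-4.6258  v^+=-1.9249  a^+=-1.5831
step 4: x_pred=-8.9136  r=7.8836  x^+=-2.8196  v^+=-1.9038  a^+=-0.0128
step 5: x_pred=-5.5167  r=8.8867  x^+=1.3527  v^+=0.6181  a^+=1.7573
step 6: x_pred=3.9710  r=-2.8010  x^+=1.8058  v^+=2.2953  a^+=1.1994
step 7: x_pred=6.2344  r=-7.8144  x^+=0.1939  v^+=1.7529  a^+=-0.3571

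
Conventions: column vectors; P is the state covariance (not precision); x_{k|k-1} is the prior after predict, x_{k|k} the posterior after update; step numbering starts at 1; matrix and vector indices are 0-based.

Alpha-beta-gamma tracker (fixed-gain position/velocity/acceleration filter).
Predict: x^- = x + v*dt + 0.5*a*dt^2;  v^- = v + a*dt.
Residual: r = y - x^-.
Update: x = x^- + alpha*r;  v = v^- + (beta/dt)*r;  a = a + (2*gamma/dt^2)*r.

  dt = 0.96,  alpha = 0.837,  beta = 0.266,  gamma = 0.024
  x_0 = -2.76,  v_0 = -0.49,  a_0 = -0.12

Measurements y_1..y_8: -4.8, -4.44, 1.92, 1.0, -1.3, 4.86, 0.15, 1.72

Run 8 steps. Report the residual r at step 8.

resid = 0.1765

step 1: x_pred=-3.2857  r=-1.5143  x^+=-4.5532  v^+=-1.0248  a^+=-0.1989
step 2: x_pred=-5.6286  r=1.1886  x^+=-4.6337  v^+=-0.8864  a^+=-0.1370
step 3: x_pred=-5.5478  r=7.4678  x^+=0.7028  v^+=1.0513  a^+=0.2520
step 4: x_pred=1.8282  r=-0.8282  x^+=1.1350  v^+=1.0638  a^+=0.2088
step 5: x_pred=2.2525  r=-3.5525  x^+=-0.7209  v^+=0.2799  a^+=0.0238
step 6: x_pred=-0.4412  r=5.3012  x^+=3.9959  v^+=1.7717  a^+=0.2999
step 7: x_pred=5.8349  r=-5.6849  x^+=1.0766  v^+=0.4844  a^+=0.0038
step 8: x_pred=1.5435  r=0.1765  x^+=1.6912  v^+=0.5370  a^+=0.0130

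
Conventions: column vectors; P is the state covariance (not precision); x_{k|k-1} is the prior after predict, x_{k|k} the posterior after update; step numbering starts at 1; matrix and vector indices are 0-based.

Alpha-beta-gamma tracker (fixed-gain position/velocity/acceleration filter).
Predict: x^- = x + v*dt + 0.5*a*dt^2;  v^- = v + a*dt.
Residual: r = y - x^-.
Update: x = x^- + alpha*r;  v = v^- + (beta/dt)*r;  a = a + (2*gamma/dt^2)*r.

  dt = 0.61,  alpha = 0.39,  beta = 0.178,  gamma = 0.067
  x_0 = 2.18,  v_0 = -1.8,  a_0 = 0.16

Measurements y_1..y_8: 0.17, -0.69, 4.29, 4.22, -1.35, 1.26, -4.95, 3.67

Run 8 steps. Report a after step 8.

a_post = -1.4579

step 1: x_pred=1.1118  r=-0.9418  x^+=0.7445  v^+=-1.9772  a^+=-0.1791
step 2: x_pred=-0.4950  r=-0.1950  x^+=-0.5710  v^+=-2.1434  a^+=-0.2494
step 3: x_pred=-1.9249  r=6.2149  x^+=0.4989  v^+=-0.4820  a^+=1.9887
step 4: x_pred=0.5749  r=3.6451  x^+=1.9965  v^+=1.7948  a^+=3.3014
step 5: x_pred=3.7055  r=-5.0555  x^+=1.7339  v^+=2.3334  a^+=1.4808
step 6: x_pred=3.4327  r=-2.1727  x^+=2.5854  v^+=2.6027  a^+=0.6984
step 7: x_pred=4.3029  r=-9.2529  x^+=0.6943  v^+=0.3286  a^+=-2.6338
step 8: x_pred=0.4047  r=3.2653  x^+=1.6782  v^+=-0.3252  a^+=-1.4579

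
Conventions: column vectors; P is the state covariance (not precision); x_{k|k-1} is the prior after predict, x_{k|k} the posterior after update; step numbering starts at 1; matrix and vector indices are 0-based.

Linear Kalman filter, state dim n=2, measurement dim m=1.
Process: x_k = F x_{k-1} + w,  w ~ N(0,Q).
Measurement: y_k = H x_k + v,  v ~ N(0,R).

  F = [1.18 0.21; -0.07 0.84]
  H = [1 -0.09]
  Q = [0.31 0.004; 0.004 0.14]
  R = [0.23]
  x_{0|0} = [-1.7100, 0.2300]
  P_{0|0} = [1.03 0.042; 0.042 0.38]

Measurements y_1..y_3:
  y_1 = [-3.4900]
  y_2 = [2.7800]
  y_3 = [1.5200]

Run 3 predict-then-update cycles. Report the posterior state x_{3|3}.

step 1: x^-=[-1.9695, 0.3129]  P^-=[1.7817 0.0270; 0.0270 0.4082]  S=[2.0102]  K=[0.8851; -0.0049]  nu=[-1.4923]  x^+=[-3.2904, 0.3202]  P^+=[0.2068 0.0356; 0.0356 0.4082]
step 2: x^-=[-3.8155, 0.4993]  P^-=[0.6336 0.0937; 0.0937 0.4248]  S=[0.8502]  K=[0.7353; 0.0652]  nu=[6.6404]  x^+=[1.0674, 0.9325]  P^+=[0.1739 0.0529; 0.0529 0.4212]
step 3: x^-=[1.4554, 0.7086]  P^-=[0.5969 0.1156; 0.1156 0.4318]  S=[0.8096]  K=[0.7244; 0.0948]  nu=[0.1284]  x^+=[1.5484, 0.7208]  P^+=[0.1720 0.0600; 0.0600 0.4246]

x_post = [1.5484, 0.7208]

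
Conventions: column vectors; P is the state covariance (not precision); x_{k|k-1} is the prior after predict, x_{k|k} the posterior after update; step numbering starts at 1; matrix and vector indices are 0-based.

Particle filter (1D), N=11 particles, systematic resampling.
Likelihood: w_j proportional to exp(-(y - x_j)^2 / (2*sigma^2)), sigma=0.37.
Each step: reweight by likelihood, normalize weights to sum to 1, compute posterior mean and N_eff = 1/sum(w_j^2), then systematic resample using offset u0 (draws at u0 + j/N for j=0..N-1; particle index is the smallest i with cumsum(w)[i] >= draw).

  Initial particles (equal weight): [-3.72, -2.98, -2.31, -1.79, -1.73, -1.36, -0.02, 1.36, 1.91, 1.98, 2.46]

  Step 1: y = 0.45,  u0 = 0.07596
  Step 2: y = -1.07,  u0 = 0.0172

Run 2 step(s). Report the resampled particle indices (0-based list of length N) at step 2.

resampled_idx = [0, 1, 1, 2, 3, 4, 5, 6, 7, 8, 9]

step 1: w=[0.0000, 0.0000, 0.0000, 0.0000, 0.0000, 0.0000, 0.9007, 0.0981, 0.0008, 0.0004, 0.0000]  mean=0.1177  Neff=1.2182  idx=[6, 6, 6, 6, 6, 6, 6, 6, 6, 6, 7]
step 2: w=[0.1000, 0.1000, 0.1000, 0.1000, 0.1000, 0.1000, 0.1000, 0.1000, 0.1000, 0.1000, 0.0000]  mean=-0.0200  Neff=10.0000  idx=[0, 1, 1, 2, 3, 4, 5, 6, 7, 8, 9]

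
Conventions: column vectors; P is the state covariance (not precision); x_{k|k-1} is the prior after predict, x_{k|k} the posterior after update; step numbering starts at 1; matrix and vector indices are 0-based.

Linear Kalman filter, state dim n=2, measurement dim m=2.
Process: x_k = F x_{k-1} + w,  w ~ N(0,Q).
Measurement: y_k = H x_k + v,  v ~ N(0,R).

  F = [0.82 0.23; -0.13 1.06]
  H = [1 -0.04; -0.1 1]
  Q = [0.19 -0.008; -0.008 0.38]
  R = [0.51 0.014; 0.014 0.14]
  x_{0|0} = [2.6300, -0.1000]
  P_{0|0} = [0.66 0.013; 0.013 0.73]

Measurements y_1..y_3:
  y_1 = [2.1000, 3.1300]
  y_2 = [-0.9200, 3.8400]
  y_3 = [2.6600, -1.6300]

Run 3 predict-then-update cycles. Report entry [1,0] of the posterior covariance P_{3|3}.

P_post[1,0] = 0.0253

step 1: x^-=[2.1336, -0.4479]  P^-=[0.6773 0.1105; 0.1105 1.2078]  S=[1.1804 0.0089; 0.0089 1.3325]  K=[0.5698 0.0283; 0.0459 0.8978]  nu=[-0.0515, 3.7913]  x^+=[2.2115, 2.9537]  P^+=[0.2927 0.0412; 0.0412 0.1305]
step 2: x^-=[2.4928, 2.8434]  P^-=[0.4092 0.0272; 0.0272 0.5202]  S=[0.9179 -0.0204; -0.0204 0.6588]  K=[0.4445 -0.0071; 0.0245 0.7862]  nu=[-3.2991, 1.2459]  x^+=[1.0176, 3.7422]  P^+=[0.2277 0.0280; 0.0280 0.1132]
step 3: x^-=[1.6951, 3.8344]  P^-=[0.3597 0.0188; 0.0188 0.5033]  S=[0.8690 -0.0232; -0.0232 0.6432]  K=[0.4127 -0.0118; 0.0193 0.7804]  nu=[1.1182, -5.2949]  x^+=[2.2189, -0.2759]  P^+=[0.2113 0.0253; 0.0253 0.1120]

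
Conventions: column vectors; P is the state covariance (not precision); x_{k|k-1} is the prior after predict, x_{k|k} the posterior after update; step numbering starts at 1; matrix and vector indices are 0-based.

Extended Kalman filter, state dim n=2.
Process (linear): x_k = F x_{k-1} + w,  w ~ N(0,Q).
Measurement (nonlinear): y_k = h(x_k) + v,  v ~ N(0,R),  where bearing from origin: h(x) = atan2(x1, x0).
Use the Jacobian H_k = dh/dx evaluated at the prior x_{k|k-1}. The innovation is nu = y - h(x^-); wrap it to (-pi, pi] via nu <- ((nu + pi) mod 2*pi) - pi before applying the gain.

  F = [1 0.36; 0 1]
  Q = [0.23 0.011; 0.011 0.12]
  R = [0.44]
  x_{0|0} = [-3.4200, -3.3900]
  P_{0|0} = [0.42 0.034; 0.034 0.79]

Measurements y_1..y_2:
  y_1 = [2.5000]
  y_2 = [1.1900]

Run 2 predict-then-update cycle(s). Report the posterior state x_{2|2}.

step 1: x^-=[-4.6404, -3.3900]  P^-=[0.7769 0.3294; 0.3294 0.9100]  H_jac=[0.1026 -0.1405]  S=[0.4566]  K=[0.0733; -0.2060]  nu=[-1.2725]  x^+=[-4.7336, -3.1279]  P^+=[0.7744 0.3363; 0.3363 0.8906]
step 2: x^-=[-5.8597, -3.1279]  P^-=[1.3620 0.6679; 0.6679 1.0106]  H_jac=[0.0709 -0.1328]  S=[0.4521]  K=[0.0174; -0.1922]  nu=[-2.4419]  x^+=[-5.9021, -2.6587]  P^+=[1.3618 0.6694; 0.6694 0.9939]

x_post = [-5.9021, -2.6587]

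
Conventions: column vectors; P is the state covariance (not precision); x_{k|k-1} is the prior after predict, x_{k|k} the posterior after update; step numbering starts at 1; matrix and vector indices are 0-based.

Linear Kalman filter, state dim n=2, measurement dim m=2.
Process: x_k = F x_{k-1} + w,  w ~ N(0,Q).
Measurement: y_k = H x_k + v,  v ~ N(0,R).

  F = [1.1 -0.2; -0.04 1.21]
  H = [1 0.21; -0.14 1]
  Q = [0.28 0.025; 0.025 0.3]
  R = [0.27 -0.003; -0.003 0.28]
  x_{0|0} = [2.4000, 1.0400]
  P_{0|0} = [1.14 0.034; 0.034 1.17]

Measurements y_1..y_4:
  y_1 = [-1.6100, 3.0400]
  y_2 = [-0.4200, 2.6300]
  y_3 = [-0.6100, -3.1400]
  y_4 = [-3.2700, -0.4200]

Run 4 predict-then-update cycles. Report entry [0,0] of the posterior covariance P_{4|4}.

step 1: x^-=[2.4320, 1.1624]  P^-=[1.6912 -0.2628; -0.2628 2.0115]  S=[1.9396 -0.0724; -0.0724 2.3983]  K=[0.8367 -0.1830; 0.1143 0.8575]  nu=[-4.2861, 2.2181]  x^+=[-1.5601, 2.5745]  P^+=[0.2310 -0.0214; -0.0214 0.2368]
step 2: x^-=[-2.2310, 3.1775]  P^-=[0.5784 -0.0712; -0.0712 0.6491]  S=[0.8471 -0.0167; -0.0167 0.9604]  K=[0.6622 -0.1469; 0.0905 0.6878]  nu=[1.1437, -0.8599]  x^+=[-1.3473, 2.6896]  P^+=[0.1829 -0.0175; -0.0175 0.1899]
step 3: x^-=[-2.0200, 3.3083]  P^-=[0.5166 -0.0524; -0.0524 0.5800]  S=[0.7902 -0.0044; -0.0044 0.8848]  K=[0.6391 -0.1378; 0.0915 0.6643]  nu=[0.7152, -6.7311]  x^+=[-0.6352, -1.0974]  P^+=[0.1763 -0.0158; -0.0158 0.1835]
step 4: x^-=[-0.4793, -1.3025]  P^-=[0.5076 -0.0484; -0.0484 0.5705]  S=[0.7825 -0.0012; -0.0012 0.8740]  K=[0.6356 -0.1358; 0.0923 0.6606]  nu=[-2.5172, 0.8154]  x^+=[-2.1898, -0.9962]  P^+=[0.1752 -0.0154; -0.0154 0.1825]

P_post[0,0] = 0.1752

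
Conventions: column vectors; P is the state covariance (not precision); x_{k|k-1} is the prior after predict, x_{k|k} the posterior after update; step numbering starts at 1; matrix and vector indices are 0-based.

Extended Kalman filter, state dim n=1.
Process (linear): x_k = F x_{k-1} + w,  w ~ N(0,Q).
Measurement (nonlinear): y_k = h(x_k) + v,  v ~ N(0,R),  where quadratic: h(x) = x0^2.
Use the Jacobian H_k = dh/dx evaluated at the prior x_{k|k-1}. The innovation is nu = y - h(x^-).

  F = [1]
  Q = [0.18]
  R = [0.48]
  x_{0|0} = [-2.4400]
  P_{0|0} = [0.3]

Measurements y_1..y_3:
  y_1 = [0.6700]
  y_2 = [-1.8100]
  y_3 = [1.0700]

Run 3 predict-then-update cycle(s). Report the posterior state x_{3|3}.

x_post = [-0.6298]

step 1: x^-=[-2.4400]  P^-=[0.4800]  H_jac=[-4.8800]  S=[11.9109]  K=[-0.1967]  nu=[-5.2836]  x^+=[-1.4009]  P^+=[0.0193]
step 2: x^-=[-1.4009]  P^-=[0.1993]  H_jac=[-2.8019]  S=[2.0449]  K=[-0.2731]  nu=[-3.7726]  x^+=[-0.3705]  P^+=[0.0468]
step 3: x^-=[-0.3705]  P^-=[0.2268]  H_jac=[-0.7410]  S=[0.6045]  K=[-0.2780]  nu=[0.9327]  x^+=[-0.6298]  P^+=[0.1801]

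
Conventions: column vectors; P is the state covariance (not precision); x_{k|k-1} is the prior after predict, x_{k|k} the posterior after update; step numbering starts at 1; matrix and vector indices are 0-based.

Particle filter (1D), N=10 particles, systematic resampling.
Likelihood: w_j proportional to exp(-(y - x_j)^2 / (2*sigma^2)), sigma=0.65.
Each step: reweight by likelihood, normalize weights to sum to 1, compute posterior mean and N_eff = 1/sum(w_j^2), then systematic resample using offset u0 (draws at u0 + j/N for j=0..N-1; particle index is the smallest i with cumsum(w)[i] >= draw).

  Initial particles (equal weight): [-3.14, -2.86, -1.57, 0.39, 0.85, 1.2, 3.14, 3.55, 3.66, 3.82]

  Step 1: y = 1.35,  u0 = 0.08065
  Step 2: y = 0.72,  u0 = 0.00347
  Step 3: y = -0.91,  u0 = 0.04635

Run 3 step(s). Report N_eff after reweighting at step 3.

N_eff = 3.7140

step 1: w=[0.0000, 0.0000, 0.0000, 0.1614, 0.3573, 0.4677, 0.0108, 0.0016, 0.0009, 0.0004]  mean=0.9719  Neff=2.6842  idx=[3, 4, 4, 4, 4, 5, 5, 5, 5, 5]
step 2: w=[0.1021, 0.1139, 0.1139, 0.1139, 0.1139, 0.0885, 0.0885, 0.0885, 0.0885, 0.0885]  mean=0.9578  Neff=9.8579  idx=[0, 1, 1, 2, 3, 4, 5, 6, 7, 8]
step 3: w=[0.4768, 0.0901, 0.0901, 0.0901, 0.0901, 0.0901, 0.0181, 0.0181, 0.0181, 0.0181]  mean=0.6561  Neff=3.7140  idx=[0, 0, 0, 0, 0, 1, 2, 3, 5, 7]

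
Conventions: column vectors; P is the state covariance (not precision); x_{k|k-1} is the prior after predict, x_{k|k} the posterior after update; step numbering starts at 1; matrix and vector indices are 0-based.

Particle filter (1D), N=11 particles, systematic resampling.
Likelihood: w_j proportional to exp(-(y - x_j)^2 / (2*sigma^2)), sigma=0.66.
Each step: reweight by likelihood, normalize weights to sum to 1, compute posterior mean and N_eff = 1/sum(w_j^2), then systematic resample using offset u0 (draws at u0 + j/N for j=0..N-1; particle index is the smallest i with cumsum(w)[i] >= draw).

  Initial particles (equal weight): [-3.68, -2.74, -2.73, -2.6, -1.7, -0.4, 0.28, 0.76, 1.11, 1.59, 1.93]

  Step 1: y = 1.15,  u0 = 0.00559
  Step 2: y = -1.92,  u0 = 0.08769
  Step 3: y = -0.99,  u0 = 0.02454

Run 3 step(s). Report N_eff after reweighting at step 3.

step 1: w=[0.0000, 0.0000, 0.0000, 0.0000, 0.0000, 0.0175, 0.1159, 0.2320, 0.2758, 0.2213, 0.1374]  mean=1.1250  Neff=4.7282  idx=[5, 6, 7, 7, 8, 8, 8, 9, 9, 9, 10]
step 2: w=[0.9403, 0.0516, 0.0035, 0.0035, 0.0004, 0.0004, 0.0004, 0.0000, 0.0000, 0.0000, 0.0000]  mean=-0.3552  Neff=1.1275  idx=[0, 0, 0, 0, 0, 0, 0, 0, 0, 0, 3]
step 3: w=[0.0996, 0.0996, 0.0996, 0.0996, 0.0996, 0.0996, 0.0996, 0.0996, 0.0996, 0.0996, 0.0044]  mean=-0.3949  Neff=10.0869  idx=[0, 1, 2, 2, 3, 4, 5, 6, 7, 8, 9]

N_eff = 10.0869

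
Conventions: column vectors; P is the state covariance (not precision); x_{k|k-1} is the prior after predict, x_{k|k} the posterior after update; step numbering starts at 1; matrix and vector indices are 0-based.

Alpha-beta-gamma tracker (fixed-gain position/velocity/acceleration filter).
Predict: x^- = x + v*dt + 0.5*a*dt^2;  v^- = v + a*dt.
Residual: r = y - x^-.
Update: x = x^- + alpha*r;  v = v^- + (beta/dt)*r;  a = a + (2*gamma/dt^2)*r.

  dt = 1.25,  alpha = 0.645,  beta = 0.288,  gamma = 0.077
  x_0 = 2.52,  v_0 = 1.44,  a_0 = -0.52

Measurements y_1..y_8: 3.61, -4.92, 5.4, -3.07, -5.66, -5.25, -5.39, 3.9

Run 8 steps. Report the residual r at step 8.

step 1: x_pred=3.9138  r=-0.3038  x^+=3.7178  v^+=0.7200  a^+=-0.5499
step 2: x_pred=4.1882  r=-9.1082  x^+=-1.6866  v^+=-2.0659  a^+=-1.4476
step 3: x_pred=-5.4000  r=10.8000  x^+=1.5660  v^+=-1.3872  a^+=-0.3832
step 4: x_pred=-0.4673  r=-2.6027  x^+=-2.1461  v^+=-2.4658  a^+=-0.6397
step 5: x_pred=-5.7281  r=0.0681  x^+=-5.6842  v^+=-3.2498  a^+=-0.6330
step 6: x_pred=-10.2409  r=4.9909  x^+=-7.0218  v^+=-2.8911  a^+=-0.1411
step 7: x_pred=-10.7459  r=5.3559  x^+=-7.2913  v^+=-1.8335  a^+=0.3868
step 8: x_pred=-9.2810  r=13.1810  x^+=-0.7793  v^+=1.6869  a^+=1.6859

resid = 13.1810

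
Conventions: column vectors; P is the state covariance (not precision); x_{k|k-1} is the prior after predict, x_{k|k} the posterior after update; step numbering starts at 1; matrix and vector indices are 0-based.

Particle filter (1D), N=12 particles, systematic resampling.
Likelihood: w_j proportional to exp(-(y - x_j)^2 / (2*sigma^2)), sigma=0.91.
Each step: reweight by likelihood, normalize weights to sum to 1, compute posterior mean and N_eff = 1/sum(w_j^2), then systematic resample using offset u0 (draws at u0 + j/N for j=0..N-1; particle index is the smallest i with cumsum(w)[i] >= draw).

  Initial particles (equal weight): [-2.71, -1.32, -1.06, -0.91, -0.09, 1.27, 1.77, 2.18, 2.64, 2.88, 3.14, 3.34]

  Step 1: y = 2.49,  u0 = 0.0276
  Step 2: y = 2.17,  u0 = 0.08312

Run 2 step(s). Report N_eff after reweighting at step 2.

step 1: w=[0.0000, 0.0000, 0.0001, 0.0002, 0.0033, 0.0751, 0.1349, 0.1740, 0.1820, 0.1683, 0.1429, 0.1192]  mean=2.5249  Neff=6.6578  idx=[5, 6, 6, 7, 7, 8, 8, 9, 9, 10, 10, 11]
step 2: w=[0.0665, 0.0984, 0.0984, 0.1084, 0.1084, 0.0949, 0.0949, 0.0800, 0.0800, 0.0614, 0.0614, 0.0474]  mean=2.4110  Neff=11.3808  idx=[1, 2, 2, 3, 4, 5, 6, 6, 8, 9, 10, 11]

N_eff = 11.3808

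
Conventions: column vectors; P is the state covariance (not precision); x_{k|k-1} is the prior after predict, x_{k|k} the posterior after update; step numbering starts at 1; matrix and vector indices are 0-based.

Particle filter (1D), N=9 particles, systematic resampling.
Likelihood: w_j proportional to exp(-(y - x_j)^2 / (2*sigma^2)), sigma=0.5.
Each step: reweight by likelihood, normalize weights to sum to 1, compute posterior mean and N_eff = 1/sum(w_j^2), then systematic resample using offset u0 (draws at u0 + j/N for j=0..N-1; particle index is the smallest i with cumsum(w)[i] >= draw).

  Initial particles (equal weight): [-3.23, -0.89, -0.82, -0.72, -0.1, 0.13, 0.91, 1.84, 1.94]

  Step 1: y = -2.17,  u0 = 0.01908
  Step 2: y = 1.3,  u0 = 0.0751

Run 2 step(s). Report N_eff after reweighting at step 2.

step 1: w=[0.5722, 0.2044, 0.1414, 0.0808, 0.0010, 0.0001, 0.0000, 0.0000, 0.0000]  mean=-2.2045  Neff=2.5267  idx=[0, 0, 0, 0, 0, 1, 1, 2, 2]
step 2: w=[0.0000, 0.0000, 0.0000, 0.0000, 0.0000, 0.1768, 0.1768, 0.3232, 0.3232]  mean=-0.8447  Neff=3.6840  idx=[5, 6, 6, 7, 7, 7, 8, 8, 8]

N_eff = 3.6840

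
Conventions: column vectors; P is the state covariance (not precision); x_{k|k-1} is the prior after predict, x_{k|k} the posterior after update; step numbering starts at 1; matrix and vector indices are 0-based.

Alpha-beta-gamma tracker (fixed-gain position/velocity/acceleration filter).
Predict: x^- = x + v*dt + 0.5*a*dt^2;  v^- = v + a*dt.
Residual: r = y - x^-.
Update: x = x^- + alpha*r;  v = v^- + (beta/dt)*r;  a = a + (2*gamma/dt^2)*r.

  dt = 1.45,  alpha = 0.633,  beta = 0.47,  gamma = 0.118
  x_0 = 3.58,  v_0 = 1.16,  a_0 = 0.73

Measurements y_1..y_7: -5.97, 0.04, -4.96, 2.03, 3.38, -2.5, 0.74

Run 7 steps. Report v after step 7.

step 1: x_pred=6.0294  r=-11.9994  x^+=-1.5662  v^+=-1.6710  a^+=-0.6169
step 2: x_pred=-4.6376  r=4.6776  x^+=-1.6767  v^+=-1.0493  a^+=-0.0919
step 3: x_pred=-3.2947  r=-1.6653  x^+=-4.3488  v^+=-1.7222  a^+=-0.2788
step 4: x_pred=-7.1392  r=9.1692  x^+=-1.3351  v^+=0.8456  a^+=0.7504
step 5: x_pred=0.6799  r=2.7001  x^+=2.3891  v^+=2.8089  a^+=1.0535
step 6: x_pred=7.5695  r=-10.0695  x^+=1.1955  v^+=1.0726  a^+=-0.0768
step 7: x_pred=2.6701  r=-1.9301  x^+=1.4483  v^+=0.3357  a^+=-0.2934

v_post = 0.3357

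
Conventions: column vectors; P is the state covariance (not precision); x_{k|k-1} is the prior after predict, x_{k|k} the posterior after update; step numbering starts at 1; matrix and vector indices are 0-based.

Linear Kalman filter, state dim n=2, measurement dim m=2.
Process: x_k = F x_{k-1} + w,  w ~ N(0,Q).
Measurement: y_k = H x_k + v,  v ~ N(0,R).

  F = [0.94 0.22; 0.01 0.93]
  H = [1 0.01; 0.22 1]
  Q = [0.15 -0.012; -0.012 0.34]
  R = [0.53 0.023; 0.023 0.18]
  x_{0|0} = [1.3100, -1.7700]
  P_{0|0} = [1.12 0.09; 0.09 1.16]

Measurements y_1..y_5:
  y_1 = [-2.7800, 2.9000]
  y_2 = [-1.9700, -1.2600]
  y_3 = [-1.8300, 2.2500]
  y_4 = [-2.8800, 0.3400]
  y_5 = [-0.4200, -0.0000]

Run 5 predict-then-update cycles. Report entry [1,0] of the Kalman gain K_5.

step 1: x^-=[0.8420, -1.6330]  P^-=[1.2330 0.3147; 0.3147 1.3451]  S=[1.7694 0.6231; 0.6231 1.7232]  K=[0.6633 0.1002; -0.1187 0.8636]  nu=[-3.6057, 4.3478]  x^+=[-1.1141, 2.5498]  P^+=[0.3543 -0.0447; -0.0447 0.1626]
step 2: x^-=[-0.4863, 2.3602]  P^-=[0.4525 -0.0146; -0.0146 0.4798]  S=[0.9822 0.1128; 0.1128 0.6753]  K=[0.4548 0.0499; -0.0927 0.7212]  nu=[-1.5073, -3.5132]  x^+=[-1.3472, -0.0339]  P^+=[0.2425 -0.0339; -0.0339 0.1352]
step 3: x^-=[-1.2738, -0.0450]  P^-=[0.3568 -0.0118; -0.0118 0.4563]  S=[0.8866 0.0942; 0.0942 0.6484]  K=[0.3975 0.0451; -0.0838 0.7119]  nu=[-0.5557, 2.5753]  x^+=[-1.3786, 1.8350]  P^+=[0.2120 -0.0294; -0.0294 0.1327]
step 4: x^-=[-0.8922, 1.6927]  P^-=[0.3316 -0.0086; -0.0086 0.4542]  S=[0.8615 0.0919; 0.0919 0.6465]  K=[0.3800 0.0455; -0.0806 0.7111]  nu=[-2.0048, -1.1565]  x^+=[-1.7066, 1.0318]  P^+=[0.2027 -0.0277; -0.0277 0.1322]
step 5: x^-=[-1.3772, 0.9425]  P^-=[0.3241 -0.0073; -0.0073 0.4539]  S=[0.8540 0.0915; 0.0915 0.6464]  K=[0.3745 0.0460; -0.0794 0.7110]  nu=[0.9477, -0.6396]  x^+=[-1.0517, 0.4126]  P^+=[0.1998 -0.0271; -0.0271 0.1321]

K[1,0] = -0.0794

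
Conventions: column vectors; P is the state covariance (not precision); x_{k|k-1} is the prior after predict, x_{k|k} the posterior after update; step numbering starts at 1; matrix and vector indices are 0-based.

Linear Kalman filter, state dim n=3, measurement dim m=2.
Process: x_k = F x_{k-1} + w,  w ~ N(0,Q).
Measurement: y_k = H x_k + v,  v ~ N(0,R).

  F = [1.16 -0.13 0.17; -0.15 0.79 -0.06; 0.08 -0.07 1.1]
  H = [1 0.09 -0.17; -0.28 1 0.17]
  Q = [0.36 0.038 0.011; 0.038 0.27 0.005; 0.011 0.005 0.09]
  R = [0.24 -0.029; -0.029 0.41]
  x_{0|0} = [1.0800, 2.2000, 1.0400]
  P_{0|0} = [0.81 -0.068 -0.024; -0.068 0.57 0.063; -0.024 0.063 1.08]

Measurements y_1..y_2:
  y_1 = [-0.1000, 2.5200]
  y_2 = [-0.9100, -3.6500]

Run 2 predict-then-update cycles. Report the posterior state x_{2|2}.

x_post = [-0.1986, -1.3078, 1.1678]

step 1: x^-=[1.1436, 1.5136, 1.0764]  P^-=[1.4990 -0.2249 0.2588; -0.2249 0.6576 -0.0534; 0.2588 -0.0534 1.3916]  S=[1.6577 -0.5844; -0.5844 1.3084]  K=[0.8352 -0.0860; 0.1154 0.5953; 0.0479 0.1060]  nu=[-1.1968, 1.1436]  x^+=[0.0456, 2.0563, 1.1403]  P^+=[0.2490 -0.0329 0.2538; -0.0329 0.2521 -0.1213; 0.2538 -0.1213 1.3791]
step 2: x^-=[-0.0205, 1.5492, 1.1140]  P^-=[0.8546 -0.1175 0.6434; -0.1175 0.4618 -0.2544; 0.6434 -0.2544 1.8252]  S=[0.9190 -0.2146; -0.2146 0.9096]  K=[0.7788 -0.0882; 0.0851 0.5164; 0.3234 -0.0603]  nu=[-0.8395, -5.3943]  x^+=[-0.1986, -1.3078, 1.1678]  P^+=[0.2606 -0.0522 0.3908; -0.0522 0.2315 -0.2166; 0.3908 -0.2166 1.7174]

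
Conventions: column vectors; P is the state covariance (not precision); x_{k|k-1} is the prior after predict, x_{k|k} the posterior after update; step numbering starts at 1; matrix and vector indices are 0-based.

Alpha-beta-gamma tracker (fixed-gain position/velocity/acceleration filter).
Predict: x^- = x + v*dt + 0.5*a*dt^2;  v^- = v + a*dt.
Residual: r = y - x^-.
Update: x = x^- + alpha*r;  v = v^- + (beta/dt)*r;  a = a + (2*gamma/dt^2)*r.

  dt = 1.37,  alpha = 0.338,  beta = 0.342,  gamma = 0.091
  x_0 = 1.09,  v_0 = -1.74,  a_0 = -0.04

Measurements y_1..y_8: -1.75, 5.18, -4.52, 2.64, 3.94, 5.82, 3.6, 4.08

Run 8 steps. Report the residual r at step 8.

resid = -7.4153

step 1: x_pred=-1.3313  r=-0.4187  x^+=-1.4728  v^+=-1.8993  a^+=-0.0806
step 2: x_pred=-4.1505  r=9.3305  x^+=-0.9968  v^+=0.3195  a^+=0.8242
step 3: x_pred=0.2143  r=-4.7343  x^+=-1.3859  v^+=0.2668  a^+=0.3651
step 4: x_pred=-0.6778  r=3.3178  x^+=0.4436  v^+=1.5952  a^+=0.6868
step 5: x_pred=3.2735  r=0.6665  x^+=3.4988  v^+=2.7025  a^+=0.7514
step 6: x_pred=7.9064  r=-2.0864  x^+=7.2012  v^+=3.2111  a^+=0.5491
step 7: x_pred=12.1157  r=-8.5157  x^+=9.2374  v^+=1.8376  a^+=-0.2766
step 8: x_pred=11.4953  r=-7.4153  x^+=8.9889  v^+=-0.3925  a^+=-0.9957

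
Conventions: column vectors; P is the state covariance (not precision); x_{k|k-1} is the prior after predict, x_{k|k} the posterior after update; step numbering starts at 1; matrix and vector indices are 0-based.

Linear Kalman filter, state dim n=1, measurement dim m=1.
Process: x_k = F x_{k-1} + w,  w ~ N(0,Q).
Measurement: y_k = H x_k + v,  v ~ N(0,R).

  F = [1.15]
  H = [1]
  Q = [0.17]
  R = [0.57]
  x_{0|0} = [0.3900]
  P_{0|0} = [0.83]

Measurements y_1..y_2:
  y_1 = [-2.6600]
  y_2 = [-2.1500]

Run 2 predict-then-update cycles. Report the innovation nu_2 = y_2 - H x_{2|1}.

innov = [-0.1998]

step 1: x^-=[0.4485]  P^-=[1.2677]  S=[1.8377]  K=[0.6898]  nu=[-3.1085]  x^+=[-1.6958]  P^+=[0.3932]
step 2: x^-=[-1.9502]  P^-=[0.6900]  S=[1.2600]  K=[0.5476]  nu=[-0.1998]  x^+=[-2.0596]  P^+=[0.3121]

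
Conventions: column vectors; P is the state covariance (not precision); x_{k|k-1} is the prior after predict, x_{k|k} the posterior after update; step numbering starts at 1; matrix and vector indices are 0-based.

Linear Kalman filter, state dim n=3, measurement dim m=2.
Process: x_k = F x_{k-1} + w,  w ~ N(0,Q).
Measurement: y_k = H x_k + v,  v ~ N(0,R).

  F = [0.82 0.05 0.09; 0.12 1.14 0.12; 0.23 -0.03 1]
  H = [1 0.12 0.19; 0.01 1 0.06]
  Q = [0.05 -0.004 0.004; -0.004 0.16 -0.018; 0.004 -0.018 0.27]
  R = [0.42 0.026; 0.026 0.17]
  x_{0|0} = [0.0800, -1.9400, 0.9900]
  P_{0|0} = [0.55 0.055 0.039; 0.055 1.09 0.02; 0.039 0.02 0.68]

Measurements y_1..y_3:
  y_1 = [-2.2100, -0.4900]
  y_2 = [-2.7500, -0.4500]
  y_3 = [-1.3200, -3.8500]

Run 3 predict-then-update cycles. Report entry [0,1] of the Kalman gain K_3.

step 1: x^-=[0.0577, -2.0832, 1.0666]  P^-=[0.4385 0.1778 0.2003; 0.1778 1.6159 0.0842; 0.2003 0.0842 0.9961]  S=[1.0403 0.4426; 0.4426 1.8034]  K=[0.4832 -0.0109; -0.0114 0.9026; 0.3905 -0.0149]  nu=[-2.2204, 1.5286]  x^+=[-1.0320, -0.6782, 0.1768]  P^+=[0.2000 0.0082 0.0088; 0.0082 0.1556 -0.0430; 0.0088 -0.0430 0.8422]
step 2: x^-=[-0.8642, -0.8758, -0.0403]  P^-=[0.1933 0.0376 0.1225; 0.0376 0.3680 0.0378; 0.1225 0.0378 1.1294]  S=[0.7167 0.1377; 0.1377 0.5475]  K=[0.3068 0.0085; -0.0062 0.6785; 0.4615 0.0790]  nu=[-1.7730, 0.4368]  x^+=[-1.4045, -0.5684, -0.8241]  P^+=[0.1250 0.0072 0.0168; 0.0072 0.1171 -0.0325; 0.0168 -0.0325 0.9633]
step 3: x^-=[-1.2543, -0.9154, -1.1301]  P^-=[0.1449 0.0304 0.1266; 0.0304 0.3214 0.0644; 0.1266 0.0644 1.2496]  S=[0.6730 0.1313; 0.1313 0.5044]  K=[0.2542 0.0121; -0.0055 0.6468; 0.5246 0.1423]  nu=[0.2589, -2.8543]  x^+=[-1.2231, -2.7631, -1.4005]  P^+=[0.1006 0.0058 0.0304; 0.0058 0.1112 -0.0245; 0.0304 -0.0245 1.0346]

K[0,1] = 0.0121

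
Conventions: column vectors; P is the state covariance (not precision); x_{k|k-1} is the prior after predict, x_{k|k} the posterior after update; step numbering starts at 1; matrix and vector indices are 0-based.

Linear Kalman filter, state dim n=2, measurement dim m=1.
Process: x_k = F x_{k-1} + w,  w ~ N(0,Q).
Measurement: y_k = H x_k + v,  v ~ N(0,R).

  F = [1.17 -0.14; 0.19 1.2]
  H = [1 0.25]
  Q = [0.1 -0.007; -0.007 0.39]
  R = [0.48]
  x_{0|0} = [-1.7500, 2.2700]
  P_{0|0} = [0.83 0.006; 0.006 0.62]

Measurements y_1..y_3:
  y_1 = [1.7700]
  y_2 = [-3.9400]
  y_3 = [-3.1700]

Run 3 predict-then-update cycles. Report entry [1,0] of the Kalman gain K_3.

K[1,0] = -0.1175

step 1: x^-=[-2.3653, 2.3915]  P^-=[1.2464 0.0816; 0.0816 1.3155]  S=[1.8494]  K=[0.6850; 0.2220]  nu=[3.5374]  x^+=[0.0577, 3.1767]  P^+=[0.3787 -0.1996; -0.1996 1.2244]
step 2: x^-=[-0.3772, 3.8230]  P^-=[0.7077 -0.4034; -0.4034 2.0758]  S=[1.1158]  K=[0.5439; 0.1036]  nu=[-4.5185]  x^+=[-2.8349, 3.3550]  P^+=[0.3776 -0.4662; -0.4662 2.0638]
step 3: x^-=[-3.7865, 3.4873]  P^-=[0.8101 -0.9120; -0.9120 3.1629]  S=[1.0318]  K=[0.5642; -0.1175]  nu=[-0.2553]  x^+=[-3.9306, 3.5173]  P^+=[0.4817 -0.8436; -0.8436 3.1487]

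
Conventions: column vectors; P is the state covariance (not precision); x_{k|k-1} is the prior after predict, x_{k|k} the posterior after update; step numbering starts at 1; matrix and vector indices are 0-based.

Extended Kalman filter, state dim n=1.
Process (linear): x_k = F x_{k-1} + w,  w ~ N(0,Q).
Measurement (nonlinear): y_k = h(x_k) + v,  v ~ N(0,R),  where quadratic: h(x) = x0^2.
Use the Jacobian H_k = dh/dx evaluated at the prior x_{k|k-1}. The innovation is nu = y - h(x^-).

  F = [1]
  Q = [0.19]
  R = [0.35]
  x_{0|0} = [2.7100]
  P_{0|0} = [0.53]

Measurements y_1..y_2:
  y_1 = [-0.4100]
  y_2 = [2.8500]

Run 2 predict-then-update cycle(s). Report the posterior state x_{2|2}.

step 1: x^-=[2.7100]  P^-=[0.7200]  H_jac=[5.4200]  S=[21.5010]  K=[0.1815]  nu=[-7.7541]  x^+=[1.3026]  P^+=[0.0117]
step 2: x^-=[1.3026]  P^-=[0.2017]  H_jac=[2.6053]  S=[1.7192]  K=[0.3057]  nu=[1.1531]  x^+=[1.6551]  P^+=[0.0411]

x_post = [1.6551]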